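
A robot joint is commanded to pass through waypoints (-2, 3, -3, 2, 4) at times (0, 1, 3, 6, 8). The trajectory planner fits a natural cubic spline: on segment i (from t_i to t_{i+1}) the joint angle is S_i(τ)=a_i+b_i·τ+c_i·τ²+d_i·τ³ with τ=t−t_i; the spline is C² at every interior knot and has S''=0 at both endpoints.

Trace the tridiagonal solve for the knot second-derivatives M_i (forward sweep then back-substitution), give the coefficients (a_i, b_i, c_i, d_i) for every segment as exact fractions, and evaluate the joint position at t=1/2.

  seg 0: a=-2 b=5033/759 c=0 d=-1238/759
  seg 1: a=3 b=1319/759 c=-1238/253 d=958/759
  seg 2: a=-3 b=-2041/759 c=678/253 d=-932/2277
  seg 3: a=2 b=1775/759 c=-254/253 d=127/759
S(1/2) = 1125/1012

Δ: Δ0=5, Δ1=-3, Δ2=5/3, Δ3=1
row 1: diag=6, rhs=-48; c'=1/3, d'=-8
row 2: denom=10−2·1/3=28/3; d'=(28−2·-8)/(28/3)=33/7
row 3: denom=10−3·9/28=253/28; d'=(-4−3·33/7)/(253/28)=-508/253
back: M3=-508/253
back: M2=33/7−9/28·-508/253=1356/253
back: M1=-8−1/3·1356/253=-2476/253
M: M0=0, M1=-2476/253, M2=1356/253, M3=-508/253, M4=0
seg 0: a=-2, c=M0/2=0, d=(M1−M0)/(6·1)=-1238/759, b=Δ0−h0·(2M0+M1)/6=5033/759
seg 1: a=3, c=M1/2=-1238/253, d=(M2−M1)/(6·2)=958/759, b=Δ1−h1·(2M1+M2)/6=1319/759
seg 2: a=-3, c=M2/2=678/253, d=(M3−M2)/(6·3)=-932/2277, b=Δ2−h2·(2M2+M3)/6=-2041/759
seg 3: a=2, c=M3/2=-254/253, d=(M4−M3)/(6·2)=127/759, b=Δ3−h3·(2M3+M4)/6=1775/759
t_q=1/2 → seg 0, τ=1/2; S=-2+5033/759·τ+0·τ²+-1238/759·τ³=1125/1012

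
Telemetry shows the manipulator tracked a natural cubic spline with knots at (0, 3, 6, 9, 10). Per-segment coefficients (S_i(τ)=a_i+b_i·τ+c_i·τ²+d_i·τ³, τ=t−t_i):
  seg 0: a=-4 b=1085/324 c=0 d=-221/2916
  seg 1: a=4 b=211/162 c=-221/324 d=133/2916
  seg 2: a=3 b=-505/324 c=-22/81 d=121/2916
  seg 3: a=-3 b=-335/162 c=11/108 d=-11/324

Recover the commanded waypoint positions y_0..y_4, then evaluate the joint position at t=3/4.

y_0 = S_0(0) = a_0 = -4
y_1 = S_1(0) = a_1 = 4
y_2 = S_2(0) = a_2 = 3
y_3 = S_3(0) = a_3 = -3
y_4 = S_3(1) = -5
t_q=3/4 is in segment 0 (τ=3/4); S_0(τ)=-3503/2304

y_0=-4 y_1=4 y_2=3 y_3=-3 y_4=-5
S(3/4) = -3503/2304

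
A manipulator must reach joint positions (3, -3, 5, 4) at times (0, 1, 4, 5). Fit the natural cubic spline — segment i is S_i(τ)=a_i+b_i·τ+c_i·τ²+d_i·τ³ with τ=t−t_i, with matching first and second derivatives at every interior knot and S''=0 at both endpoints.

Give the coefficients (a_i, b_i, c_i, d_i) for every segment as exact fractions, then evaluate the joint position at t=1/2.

  seg 0: a=3 b=-1231/165 c=0 d=241/165
  seg 1: a=-3 b=-508/165 c=241/55 d=-37/45
  seg 2: a=5 b=167/165 c=-166/55 d=166/165
S(1/2) = -241/440

Δ: Δ0=-6, Δ1=8/3, Δ2=-1
row 1: diag=8, rhs=52; c'=3/8, d'=13/2
row 2: denom=8−3·3/8=55/8; d'=(-22−3·13/2)/(55/8)=-332/55
back: M2=-332/55
back: M1=13/2−3/8·-332/55=482/55
M: M0=0, M1=482/55, M2=-332/55, M3=0
seg 0: a=3, c=M0/2=0, d=(M1−M0)/(6·1)=241/165, b=Δ0−h0·(2M0+M1)/6=-1231/165
seg 1: a=-3, c=M1/2=241/55, d=(M2−M1)/(6·3)=-37/45, b=Δ1−h1·(2M1+M2)/6=-508/165
seg 2: a=5, c=M2/2=-166/55, d=(M3−M2)/(6·1)=166/165, b=Δ2−h2·(2M2+M3)/6=167/165
t_q=1/2 → seg 0, τ=1/2; S=3+-1231/165·τ+0·τ²+241/165·τ³=-241/440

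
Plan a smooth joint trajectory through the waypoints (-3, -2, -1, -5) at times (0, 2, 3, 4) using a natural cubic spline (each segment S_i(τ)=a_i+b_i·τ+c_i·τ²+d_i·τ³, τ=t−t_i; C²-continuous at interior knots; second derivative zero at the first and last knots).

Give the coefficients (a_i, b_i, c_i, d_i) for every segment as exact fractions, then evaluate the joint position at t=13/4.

  seg 0: a=-3 b=-5/46 c=0 d=7/46
  seg 1: a=-2 b=79/46 c=21/23 d=-75/46
  seg 2: a=-1 b=-31/23 c=-183/46 d=61/46
S(13/4) = -4607/2944

Δ: Δ0=1/2, Δ1=1, Δ2=-4
row 1: diag=6, rhs=3; c'=1/6, d'=1/2
row 2: denom=4−1·1/6=23/6; d'=(-30−1·1/2)/(23/6)=-183/23
back: M2=-183/23
back: M1=1/2−1/6·-183/23=42/23
M: M0=0, M1=42/23, M2=-183/23, M3=0
seg 0: a=-3, c=M0/2=0, d=(M1−M0)/(6·2)=7/46, b=Δ0−h0·(2M0+M1)/6=-5/46
seg 1: a=-2, c=M1/2=21/23, d=(M2−M1)/(6·1)=-75/46, b=Δ1−h1·(2M1+M2)/6=79/46
seg 2: a=-1, c=M2/2=-183/46, d=(M3−M2)/(6·1)=61/46, b=Δ2−h2·(2M2+M3)/6=-31/23
t_q=13/4 → seg 2, τ=1/4; S=-1+-31/23·τ+-183/46·τ²+61/46·τ³=-4607/2944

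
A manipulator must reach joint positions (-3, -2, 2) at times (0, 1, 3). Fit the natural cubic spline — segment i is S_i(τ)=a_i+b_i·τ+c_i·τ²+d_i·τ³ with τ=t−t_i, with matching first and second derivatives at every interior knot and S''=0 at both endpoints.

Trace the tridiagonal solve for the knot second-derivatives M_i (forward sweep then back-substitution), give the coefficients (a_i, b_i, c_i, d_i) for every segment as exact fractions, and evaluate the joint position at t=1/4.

Δ: Δ0=1, Δ1=2
row 1: diag=6, rhs=6; c'=1/3, d'=1
back: M1=1
M: M0=0, M1=1, M2=0
seg 0: a=-3, c=M0/2=0, d=(M1−M0)/(6·1)=1/6, b=Δ0−h0·(2M0+M1)/6=5/6
seg 1: a=-2, c=M1/2=1/2, d=(M2−M1)/(6·2)=-1/12, b=Δ1−h1·(2M1+M2)/6=4/3
t_q=1/4 → seg 0, τ=1/4; S=-3+5/6·τ+0·τ²+1/6·τ³=-357/128

  seg 0: a=-3 b=5/6 c=0 d=1/6
  seg 1: a=-2 b=4/3 c=1/2 d=-1/12
S(1/4) = -357/128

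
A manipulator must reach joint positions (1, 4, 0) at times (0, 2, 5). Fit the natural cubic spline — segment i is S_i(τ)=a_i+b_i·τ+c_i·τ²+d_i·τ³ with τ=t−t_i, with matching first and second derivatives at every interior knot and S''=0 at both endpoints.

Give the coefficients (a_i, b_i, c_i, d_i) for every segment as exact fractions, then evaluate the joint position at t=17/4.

Δ: Δ0=3/2, Δ1=-4/3
row 1: diag=10, rhs=-17; c'=3/10, d'=-17/10
back: M1=-17/10
M: M0=0, M1=-17/10, M2=0
seg 0: a=1, c=M0/2=0, d=(M1−M0)/(6·2)=-17/120, b=Δ0−h0·(2M0+M1)/6=31/15
seg 1: a=4, c=M1/2=-17/20, d=(M2−M1)/(6·3)=17/180, b=Δ1−h1·(2M1+M2)/6=11/30
t_q=17/4 → seg 1, τ=9/4; S=4+11/30·τ+-17/20·τ²+17/180·τ³=409/256

  seg 0: a=1 b=31/15 c=0 d=-17/120
  seg 1: a=4 b=11/30 c=-17/20 d=17/180
S(17/4) = 409/256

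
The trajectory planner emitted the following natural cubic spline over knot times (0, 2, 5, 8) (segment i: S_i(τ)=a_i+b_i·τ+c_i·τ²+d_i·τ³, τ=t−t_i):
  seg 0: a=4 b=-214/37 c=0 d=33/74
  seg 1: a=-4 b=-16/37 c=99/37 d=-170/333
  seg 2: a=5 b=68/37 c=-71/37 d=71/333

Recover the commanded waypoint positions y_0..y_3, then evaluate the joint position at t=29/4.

y_0=4 y_1=-4 y_2=5 y_3=-1
S(29/4) = 4379/2368

y_0 = S_0(0) = a_0 = 4
y_1 = S_1(0) = a_1 = -4
y_2 = S_2(0) = a_2 = 5
y_3 = S_2(3) = -1
t_q=29/4 is in segment 2 (τ=9/4); S_2(τ)=4379/2368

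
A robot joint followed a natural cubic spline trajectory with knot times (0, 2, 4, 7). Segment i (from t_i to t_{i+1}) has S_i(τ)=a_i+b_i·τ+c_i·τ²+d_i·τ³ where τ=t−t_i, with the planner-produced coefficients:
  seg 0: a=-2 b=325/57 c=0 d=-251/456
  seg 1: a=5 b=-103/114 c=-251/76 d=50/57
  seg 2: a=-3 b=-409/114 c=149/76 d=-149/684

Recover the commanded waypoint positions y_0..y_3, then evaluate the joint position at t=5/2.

y_0=-2 y_1=5 y_2=-3 y_3=-2
S(5/2) = 1165/304

y_0 = S_0(0) = a_0 = -2
y_1 = S_1(0) = a_1 = 5
y_2 = S_2(0) = a_2 = -3
y_3 = S_2(3) = -2
t_q=5/2 is in segment 1 (τ=1/2); S_1(τ)=1165/304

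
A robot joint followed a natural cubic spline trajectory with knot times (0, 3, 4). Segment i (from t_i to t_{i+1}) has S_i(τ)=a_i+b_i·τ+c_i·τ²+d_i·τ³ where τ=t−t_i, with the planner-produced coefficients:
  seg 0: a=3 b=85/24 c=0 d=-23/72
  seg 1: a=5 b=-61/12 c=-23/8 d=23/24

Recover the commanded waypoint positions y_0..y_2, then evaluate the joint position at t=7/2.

y_0 = S_0(0) = a_0 = 3
y_1 = S_1(0) = a_1 = 5
y_2 = S_1(1) = -2
t_q=7/2 is in segment 1 (τ=1/2); S_1(τ)=119/64

y_0=3 y_1=5 y_2=-2
S(7/2) = 119/64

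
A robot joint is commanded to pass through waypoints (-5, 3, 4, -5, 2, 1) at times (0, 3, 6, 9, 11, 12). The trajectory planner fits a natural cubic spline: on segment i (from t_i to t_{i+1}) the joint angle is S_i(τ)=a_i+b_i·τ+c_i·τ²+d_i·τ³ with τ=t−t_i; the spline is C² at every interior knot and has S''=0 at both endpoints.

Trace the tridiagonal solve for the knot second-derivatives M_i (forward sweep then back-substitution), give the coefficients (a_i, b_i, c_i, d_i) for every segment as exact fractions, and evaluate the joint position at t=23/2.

  seg 0: a=-5 b=1099/384 c=0 d=-25/1152
  seg 1: a=3 b=437/192 c=-25/128 d=-521/3456
  seg 2: a=4 b=-1139/384 c=-149/96 d=1775/3456
  seg 3: a=-5 b=305/192 c=393/128 d=-203/192
  seg 4: a=2 b=227/192 c=-419/128 d=419/384
S(23/2) = 1955/1024

Δ: Δ0=8/3, Δ1=1/3, Δ2=-3, Δ3=7/2, Δ4=-1
row 1: diag=12, rhs=-14; c'=1/4, d'=-7/6
row 2: denom=12−3·1/4=45/4; d'=(-20−3·-7/6)/(45/4)=-22/15
row 3: denom=10−3·4/15=46/5; d'=(39−3·-22/15)/(46/5)=217/46
row 4: denom=6−2·5/23=128/23; d'=(-27−2·217/46)/(128/23)=-419/64
back: M4=-419/64
back: M3=217/46−5/23·-419/64=393/64
back: M2=-22/15−4/15·393/64=-149/48
back: M1=-7/6−1/4·-149/48=-25/64
M: M0=0, M1=-25/64, M2=-149/48, M3=393/64, M4=-419/64, M5=0
seg 0: a=-5, c=M0/2=0, d=(M1−M0)/(6·3)=-25/1152, b=Δ0−h0·(2M0+M1)/6=1099/384
seg 1: a=3, c=M1/2=-25/128, d=(M2−M1)/(6·3)=-521/3456, b=Δ1−h1·(2M1+M2)/6=437/192
seg 2: a=4, c=M2/2=-149/96, d=(M3−M2)/(6·3)=1775/3456, b=Δ2−h2·(2M2+M3)/6=-1139/384
seg 3: a=-5, c=M3/2=393/128, d=(M4−M3)/(6·2)=-203/192, b=Δ3−h3·(2M3+M4)/6=305/192
seg 4: a=2, c=M4/2=-419/128, d=(M5−M4)/(6·1)=419/384, b=Δ4−h4·(2M4+M5)/6=227/192
t_q=23/2 → seg 4, τ=1/2; S=2+227/192·τ+-419/128·τ²+419/384·τ³=1955/1024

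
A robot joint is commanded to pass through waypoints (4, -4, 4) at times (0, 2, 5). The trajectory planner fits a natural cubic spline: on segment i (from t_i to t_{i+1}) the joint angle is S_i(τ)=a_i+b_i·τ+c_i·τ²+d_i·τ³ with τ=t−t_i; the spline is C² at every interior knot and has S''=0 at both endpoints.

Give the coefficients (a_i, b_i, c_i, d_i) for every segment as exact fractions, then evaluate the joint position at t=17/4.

  seg 0: a=4 b=-16/3 c=0 d=1/3
  seg 1: a=-4 b=-4/3 c=2 d=-2/9
S(17/4) = 19/32

Δ: Δ0=-4, Δ1=8/3
row 1: diag=10, rhs=40; c'=3/10, d'=4
back: M1=4
M: M0=0, M1=4, M2=0
seg 0: a=4, c=M0/2=0, d=(M1−M0)/(6·2)=1/3, b=Δ0−h0·(2M0+M1)/6=-16/3
seg 1: a=-4, c=M1/2=2, d=(M2−M1)/(6·3)=-2/9, b=Δ1−h1·(2M1+M2)/6=-4/3
t_q=17/4 → seg 1, τ=9/4; S=-4+-4/3·τ+2·τ²+-2/9·τ³=19/32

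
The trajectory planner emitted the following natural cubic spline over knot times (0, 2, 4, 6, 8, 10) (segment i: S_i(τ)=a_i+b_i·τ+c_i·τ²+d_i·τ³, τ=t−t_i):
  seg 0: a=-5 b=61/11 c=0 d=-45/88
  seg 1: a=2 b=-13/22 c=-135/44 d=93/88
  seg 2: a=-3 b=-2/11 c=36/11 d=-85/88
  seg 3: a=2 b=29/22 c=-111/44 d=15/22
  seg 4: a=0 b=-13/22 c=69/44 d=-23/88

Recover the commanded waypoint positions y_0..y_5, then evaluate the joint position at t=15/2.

y_0=-5 y_1=2 y_2=-3 y_3=2 y_4=0 y_5=3
S(15/2) = 53/88

y_0 = S_0(0) = a_0 = -5
y_1 = S_1(0) = a_1 = 2
y_2 = S_2(0) = a_2 = -3
y_3 = S_3(0) = a_3 = 2
y_4 = S_4(0) = a_4 = 0
y_5 = S_4(2) = 3
t_q=15/2 is in segment 3 (τ=3/2); S_3(τ)=53/88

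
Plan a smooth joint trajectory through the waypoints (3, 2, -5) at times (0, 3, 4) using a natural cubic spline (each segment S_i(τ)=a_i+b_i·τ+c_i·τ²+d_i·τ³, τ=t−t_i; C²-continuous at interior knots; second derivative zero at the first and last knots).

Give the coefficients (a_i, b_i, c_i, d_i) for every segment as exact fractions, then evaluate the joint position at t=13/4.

  seg 0: a=3 b=13/6 c=0 d=-5/18
  seg 1: a=2 b=-16/3 c=-5/2 d=5/6
S(13/4) = 67/128

Δ: Δ0=-1/3, Δ1=-7
row 1: diag=8, rhs=-40; c'=1/8, d'=-5
back: M1=-5
M: M0=0, M1=-5, M2=0
seg 0: a=3, c=M0/2=0, d=(M1−M0)/(6·3)=-5/18, b=Δ0−h0·(2M0+M1)/6=13/6
seg 1: a=2, c=M1/2=-5/2, d=(M2−M1)/(6·1)=5/6, b=Δ1−h1·(2M1+M2)/6=-16/3
t_q=13/4 → seg 1, τ=1/4; S=2+-16/3·τ+-5/2·τ²+5/6·τ³=67/128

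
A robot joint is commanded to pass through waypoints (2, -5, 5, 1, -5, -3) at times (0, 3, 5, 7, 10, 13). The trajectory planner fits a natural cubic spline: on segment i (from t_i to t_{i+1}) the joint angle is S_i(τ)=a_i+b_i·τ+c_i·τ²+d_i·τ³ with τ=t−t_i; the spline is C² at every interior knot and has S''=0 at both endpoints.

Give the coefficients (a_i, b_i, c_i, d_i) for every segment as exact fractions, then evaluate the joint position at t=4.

  seg 0: a=2 b=-6935/1326 c=0 d=3841/11934
  seg 1: a=-5 b=2294/663 c=3841/1326 d=-235/221
  seg 2: a=5 b=1516/663 c=-4619/1326 d=1777/2652
  seg 3: a=1 b=-797/221 c=356/663 d=-1/1989
  seg 4: a=-5 b=-88/221 c=353/663 d=-353/5967
S(4) = 389/1326

Δ: Δ0=-7/3, Δ1=5, Δ2=-2, Δ3=-2, Δ4=2/3
row 1: diag=10, rhs=44; c'=1/5, d'=22/5
row 2: denom=8−2·1/5=38/5; d'=(-42−2·22/5)/(38/5)=-127/19
row 3: denom=10−2·5/19=180/19; d'=(0−2·-127/19)/(180/19)=127/90
row 4: denom=12−3·19/60=221/20; d'=(16−3·127/90)/(221/20)=706/663
back: M4=706/663
back: M3=127/90−19/60·706/663=712/663
back: M2=-127/19−5/19·712/663=-4619/663
back: M1=22/5−1/5·-4619/663=3841/663
M: M0=0, M1=3841/663, M2=-4619/663, M3=712/663, M4=706/663, M5=0
seg 0: a=2, c=M0/2=0, d=(M1−M0)/(6·3)=3841/11934, b=Δ0−h0·(2M0+M1)/6=-6935/1326
seg 1: a=-5, c=M1/2=3841/1326, d=(M2−M1)/(6·2)=-235/221, b=Δ1−h1·(2M1+M2)/6=2294/663
seg 2: a=5, c=M2/2=-4619/1326, d=(M3−M2)/(6·2)=1777/2652, b=Δ2−h2·(2M2+M3)/6=1516/663
seg 3: a=1, c=M3/2=356/663, d=(M4−M3)/(6·3)=-1/1989, b=Δ3−h3·(2M3+M4)/6=-797/221
seg 4: a=-5, c=M4/2=353/663, d=(M5−M4)/(6·3)=-353/5967, b=Δ4−h4·(2M4+M5)/6=-88/221
t_q=4 → seg 1, τ=1; S=-5+2294/663·τ+3841/1326·τ²+-235/221·τ³=389/1326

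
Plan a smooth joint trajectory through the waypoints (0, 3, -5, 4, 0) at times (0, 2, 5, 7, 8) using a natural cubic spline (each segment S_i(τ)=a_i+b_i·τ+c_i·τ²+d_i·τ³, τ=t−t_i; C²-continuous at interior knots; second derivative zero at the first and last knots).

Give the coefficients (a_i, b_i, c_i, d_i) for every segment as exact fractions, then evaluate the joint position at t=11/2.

Δ: Δ0=3/2, Δ1=-8/3, Δ2=9/2, Δ3=-4
row 1: diag=10, rhs=-25; c'=3/10, d'=-5/2
row 2: denom=10−3·3/10=91/10; d'=(43−3·-5/2)/(91/10)=505/91
row 3: denom=6−2·20/91=506/91; d'=(-51−2·505/91)/(506/91)=-5651/506
back: M3=-5651/506
back: M2=505/91−20/91·-5651/506=2025/253
back: M1=-5/2−3/10·2025/253=-1240/253
M: M0=0, M1=-1240/253, M2=2025/253, M3=-5651/506, M4=0
seg 0: a=0, c=M0/2=0, d=(M1−M0)/(6·2)=-310/759, b=Δ0−h0·(2M0+M1)/6=4757/1518
seg 1: a=3, c=M1/2=-620/253, d=(M2−M1)/(6·3)=3265/4554, b=Δ1−h1·(2M1+M2)/6=-2683/1518
seg 2: a=-5, c=M2/2=2025/506, d=(M3−M2)/(6·2)=-9701/6072, b=Δ2−h2·(2M2+M3)/6=2191/759
seg 3: a=4, c=M3/2=-5651/1012, d=(M4−M3)/(6·1)=5651/3036, b=Δ3−h3·(2M3+M4)/6=-421/1518
t_q=11/2 → seg 2, τ=1/2; S=-5+2191/759·τ+2025/506·τ²+-9701/6072·τ³=-44623/16192

  seg 0: a=0 b=4757/1518 c=0 d=-310/759
  seg 1: a=3 b=-2683/1518 c=-620/253 d=3265/4554
  seg 2: a=-5 b=2191/759 c=2025/506 d=-9701/6072
  seg 3: a=4 b=-421/1518 c=-5651/1012 d=5651/3036
S(11/2) = -44623/16192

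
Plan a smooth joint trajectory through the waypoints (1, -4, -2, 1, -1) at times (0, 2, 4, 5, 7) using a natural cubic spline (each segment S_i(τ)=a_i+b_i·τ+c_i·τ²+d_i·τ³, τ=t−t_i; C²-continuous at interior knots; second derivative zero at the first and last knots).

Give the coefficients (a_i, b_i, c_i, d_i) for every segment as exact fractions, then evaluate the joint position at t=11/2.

  seg 0: a=1 b=-821/256 c=0 d=181/1024
  seg 1: a=-4 b=-139/128 c=543/512 d=-9/1024
  seg 2: a=-2 b=781/256 c=129/128 d=-271/256
  seg 3: a=1 b=121/64 c=-555/256 d=185/512
S(11/2) = 5933/4096

Δ: Δ0=-5/2, Δ1=1, Δ2=3, Δ3=-1
row 1: diag=8, rhs=21; c'=1/4, d'=21/8
row 2: denom=6−2·1/4=11/2; d'=(12−2·21/8)/(11/2)=27/22
row 3: denom=6−1·2/11=64/11; d'=(-24−1·27/22)/(64/11)=-555/128
back: M3=-555/128
back: M2=27/22−2/11·-555/128=129/64
back: M1=21/8−1/4·129/64=543/256
M: M0=0, M1=543/256, M2=129/64, M3=-555/128, M4=0
seg 0: a=1, c=M0/2=0, d=(M1−M0)/(6·2)=181/1024, b=Δ0−h0·(2M0+M1)/6=-821/256
seg 1: a=-4, c=M1/2=543/512, d=(M2−M1)/(6·2)=-9/1024, b=Δ1−h1·(2M1+M2)/6=-139/128
seg 2: a=-2, c=M2/2=129/128, d=(M3−M2)/(6·1)=-271/256, b=Δ2−h2·(2M2+M3)/6=781/256
seg 3: a=1, c=M3/2=-555/256, d=(M4−M3)/(6·2)=185/512, b=Δ3−h3·(2M3+M4)/6=121/64
t_q=11/2 → seg 3, τ=1/2; S=1+121/64·τ+-555/256·τ²+185/512·τ³=5933/4096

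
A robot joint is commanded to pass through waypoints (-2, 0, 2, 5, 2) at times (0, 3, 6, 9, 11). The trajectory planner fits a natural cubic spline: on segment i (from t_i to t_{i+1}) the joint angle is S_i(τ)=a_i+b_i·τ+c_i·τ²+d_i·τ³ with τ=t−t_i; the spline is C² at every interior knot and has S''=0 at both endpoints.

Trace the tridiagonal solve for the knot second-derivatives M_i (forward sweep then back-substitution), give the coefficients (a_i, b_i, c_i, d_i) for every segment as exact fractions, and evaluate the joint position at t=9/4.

Δ: Δ0=2/3, Δ1=2/3, Δ2=1, Δ3=-3/2
row 1: diag=12, rhs=0; c'=1/4, d'=0
row 2: denom=12−3·1/4=45/4; d'=(2−3·0)/(45/4)=8/45
row 3: denom=10−3·4/15=46/5; d'=(-15−3·8/45)/(46/5)=-233/138
back: M3=-233/138
back: M2=8/45−4/15·-233/138=130/207
back: M1=0−1/4·130/207=-65/414
M: M0=0, M1=-65/414, M2=130/207, M3=-233/138, M4=0
seg 0: a=-2, c=M0/2=0, d=(M1−M0)/(6·3)=-65/7452, b=Δ0−h0·(2M0+M1)/6=617/828
seg 1: a=0, c=M1/2=-65/828, d=(M2−M1)/(6·3)=325/7452, b=Δ1−h1·(2M1+M2)/6=211/414
seg 2: a=2, c=M2/2=65/207, d=(M3−M2)/(6·3)=-959/7452, b=Δ2−h2·(2M2+M3)/6=1007/828
seg 3: a=5, c=M3/2=-233/276, d=(M4−M3)/(6·2)=233/1656, b=Δ3−h3·(2M3+M4)/6=-155/414
t_q=9/4 → seg 0, τ=9/4; S=-2+617/828·τ+0·τ²+-65/7452·τ³=-2489/5888

  seg 0: a=-2 b=617/828 c=0 d=-65/7452
  seg 1: a=0 b=211/414 c=-65/828 d=325/7452
  seg 2: a=2 b=1007/828 c=65/207 d=-959/7452
  seg 3: a=5 b=-155/414 c=-233/276 d=233/1656
S(9/4) = -2489/5888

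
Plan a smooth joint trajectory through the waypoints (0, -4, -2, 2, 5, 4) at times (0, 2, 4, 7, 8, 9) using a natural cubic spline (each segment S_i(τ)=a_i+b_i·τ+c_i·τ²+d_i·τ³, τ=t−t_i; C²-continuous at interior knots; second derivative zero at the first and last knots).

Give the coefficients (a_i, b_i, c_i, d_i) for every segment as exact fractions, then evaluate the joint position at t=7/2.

Δ: Δ0=-2, Δ1=1, Δ2=4/3, Δ3=3, Δ4=-1
row 1: diag=8, rhs=18; c'=1/4, d'=9/4
row 2: denom=10−2·1/4=19/2; d'=(2−2·9/4)/(19/2)=-5/19
row 3: denom=8−3·6/19=134/19; d'=(10−3·-5/19)/(134/19)=205/134
row 4: denom=4−1·19/134=517/134; d'=(-24−1·205/134)/(517/134)=-311/47
back: M4=-311/47
back: M3=205/134−19/134·-311/47=116/47
back: M2=-5/19−6/19·116/47=-49/47
back: M1=9/4−1/4·-49/47=118/47
M: M0=0, M1=118/47, M2=-49/47, M3=116/47, M4=-311/47, M5=0
seg 0: a=0, c=M0/2=0, d=(M1−M0)/(6·2)=59/282, b=Δ0−h0·(2M0+M1)/6=-400/141
seg 1: a=-4, c=M1/2=59/47, d=(M2−M1)/(6·2)=-167/564, b=Δ1−h1·(2M1+M2)/6=-46/141
seg 2: a=-2, c=M2/2=-49/94, d=(M3−M2)/(6·3)=55/282, b=Δ2−h2·(2M2+M3)/6=161/141
seg 3: a=2, c=M3/2=58/47, d=(M4−M3)/(6·1)=-427/282, b=Δ3−h3·(2M3+M4)/6=925/282
seg 4: a=5, c=M4/2=-311/94, d=(M5−M4)/(6·1)=311/282, b=Δ4−h4·(2M4+M5)/6=170/141
t_q=7/2 → seg 1, τ=3/2; S=-4+-46/141·τ+59/47·τ²+-167/564·τ³=-4007/1504

  seg 0: a=0 b=-400/141 c=0 d=59/282
  seg 1: a=-4 b=-46/141 c=59/47 d=-167/564
  seg 2: a=-2 b=161/141 c=-49/94 d=55/282
  seg 3: a=2 b=925/282 c=58/47 d=-427/282
  seg 4: a=5 b=170/141 c=-311/94 d=311/282
S(7/2) = -4007/1504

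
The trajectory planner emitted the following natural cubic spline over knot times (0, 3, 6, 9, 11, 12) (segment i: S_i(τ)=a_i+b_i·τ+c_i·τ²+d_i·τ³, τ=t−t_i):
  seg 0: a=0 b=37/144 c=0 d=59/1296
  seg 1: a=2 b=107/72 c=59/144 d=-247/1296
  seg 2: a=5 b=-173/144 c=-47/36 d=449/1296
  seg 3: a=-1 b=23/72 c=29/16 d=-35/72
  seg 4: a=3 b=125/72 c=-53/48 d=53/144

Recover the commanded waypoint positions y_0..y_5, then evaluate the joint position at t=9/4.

y_0=0 y_1=2 y_2=5 y_3=-1 y_4=3 y_5=4
S(9/4) = 1123/1024

y_0 = S_0(0) = a_0 = 0
y_1 = S_1(0) = a_1 = 2
y_2 = S_2(0) = a_2 = 5
y_3 = S_3(0) = a_3 = -1
y_4 = S_4(0) = a_4 = 3
y_5 = S_4(1) = 4
t_q=9/4 is in segment 0 (τ=9/4); S_0(τ)=1123/1024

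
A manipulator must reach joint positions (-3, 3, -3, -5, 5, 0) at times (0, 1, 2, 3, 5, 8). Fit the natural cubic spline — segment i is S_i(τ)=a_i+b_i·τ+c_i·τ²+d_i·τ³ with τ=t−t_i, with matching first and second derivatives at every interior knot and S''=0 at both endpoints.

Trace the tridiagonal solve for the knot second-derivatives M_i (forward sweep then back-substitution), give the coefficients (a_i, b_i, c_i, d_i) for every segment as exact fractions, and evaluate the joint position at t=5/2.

  seg 0: a=-3 b=11263/1200 c=0 d=-4063/1200
  seg 1: a=3 b=-463/600 c=-4063/400 d=1183/240
  seg 2: a=-3 b=-7559/1200 c=463/100 d=-397/1200
  seg 3: a=-5 b=1181/600 c=291/80 d=-1273/1200
  seg 4: a=5 b=2273/600 c=-1091/400 d=1091/3600
S(5/2) = -16107/3200

Δ: Δ0=6, Δ1=-6, Δ2=-2, Δ3=5, Δ4=-5/3
row 1: diag=4, rhs=-72; c'=1/4, d'=-18
row 2: denom=4−1·1/4=15/4; d'=(24−1·-18)/(15/4)=56/5
row 3: denom=6−1·4/15=86/15; d'=(42−1·56/5)/(86/15)=231/43
row 4: denom=10−2·15/43=400/43; d'=(-40−2·231/43)/(400/43)=-1091/200
back: M4=-1091/200
back: M3=231/43−15/43·-1091/200=291/40
back: M2=56/5−4/15·291/40=463/50
back: M1=-18−1/4·463/50=-4063/200
M: M0=0, M1=-4063/200, M2=463/50, M3=291/40, M4=-1091/200, M5=0
seg 0: a=-3, c=M0/2=0, d=(M1−M0)/(6·1)=-4063/1200, b=Δ0−h0·(2M0+M1)/6=11263/1200
seg 1: a=3, c=M1/2=-4063/400, d=(M2−M1)/(6·1)=1183/240, b=Δ1−h1·(2M1+M2)/6=-463/600
seg 2: a=-3, c=M2/2=463/100, d=(M3−M2)/(6·1)=-397/1200, b=Δ2−h2·(2M2+M3)/6=-7559/1200
seg 3: a=-5, c=M3/2=291/80, d=(M4−M3)/(6·2)=-1273/1200, b=Δ3−h3·(2M3+M4)/6=1181/600
seg 4: a=5, c=M4/2=-1091/400, d=(M5−M4)/(6·3)=1091/3600, b=Δ4−h4·(2M4+M5)/6=2273/600
t_q=5/2 → seg 2, τ=1/2; S=-3+-7559/1200·τ+463/100·τ²+-397/1200·τ³=-16107/3200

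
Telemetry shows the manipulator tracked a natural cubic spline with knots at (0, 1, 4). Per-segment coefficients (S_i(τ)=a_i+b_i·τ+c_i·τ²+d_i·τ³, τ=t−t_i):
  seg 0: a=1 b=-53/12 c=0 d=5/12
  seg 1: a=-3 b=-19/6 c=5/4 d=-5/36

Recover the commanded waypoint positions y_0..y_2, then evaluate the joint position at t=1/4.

y_0 = S_0(0) = a_0 = 1
y_1 = S_1(0) = a_1 = -3
y_2 = S_1(3) = -5
t_q=1/4 is in segment 0 (τ=1/4); S_0(τ)=-25/256

y_0=1 y_1=-3 y_2=-5
S(1/4) = -25/256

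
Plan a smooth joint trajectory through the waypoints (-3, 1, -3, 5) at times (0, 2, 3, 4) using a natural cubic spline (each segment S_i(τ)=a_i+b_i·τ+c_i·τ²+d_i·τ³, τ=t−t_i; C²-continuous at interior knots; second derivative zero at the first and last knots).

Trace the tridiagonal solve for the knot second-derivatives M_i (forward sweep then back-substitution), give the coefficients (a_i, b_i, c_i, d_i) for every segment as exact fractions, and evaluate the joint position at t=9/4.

  seg 0: a=-3 b=118/23 c=0 d=-18/23
  seg 1: a=1 b=-98/23 c=-108/23 d=114/23
  seg 2: a=-3 b=28/23 c=234/23 d=-78/23
S(9/4) = -9/32

Δ: Δ0=2, Δ1=-4, Δ2=8
row 1: diag=6, rhs=-36; c'=1/6, d'=-6
row 2: denom=4−1·1/6=23/6; d'=(72−1·-6)/(23/6)=468/23
back: M2=468/23
back: M1=-6−1/6·468/23=-216/23
M: M0=0, M1=-216/23, M2=468/23, M3=0
seg 0: a=-3, c=M0/2=0, d=(M1−M0)/(6·2)=-18/23, b=Δ0−h0·(2M0+M1)/6=118/23
seg 1: a=1, c=M1/2=-108/23, d=(M2−M1)/(6·1)=114/23, b=Δ1−h1·(2M1+M2)/6=-98/23
seg 2: a=-3, c=M2/2=234/23, d=(M3−M2)/(6·1)=-78/23, b=Δ2−h2·(2M2+M3)/6=28/23
t_q=9/4 → seg 1, τ=1/4; S=1+-98/23·τ+-108/23·τ²+114/23·τ³=-9/32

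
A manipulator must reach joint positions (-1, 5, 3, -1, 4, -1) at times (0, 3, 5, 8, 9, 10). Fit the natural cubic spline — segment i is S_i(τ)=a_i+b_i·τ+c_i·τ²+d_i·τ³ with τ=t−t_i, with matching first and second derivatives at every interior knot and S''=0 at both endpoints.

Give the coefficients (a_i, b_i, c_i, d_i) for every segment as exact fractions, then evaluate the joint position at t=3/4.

Δ: Δ0=2, Δ1=-1, Δ2=-4/3, Δ3=5, Δ4=-5
row 1: diag=10, rhs=-18; c'=1/5, d'=-9/5
row 2: denom=10−2·1/5=48/5; d'=(-2−2·-9/5)/(48/5)=1/6
row 3: denom=8−3·5/16=113/16; d'=(38−3·1/6)/(113/16)=600/113
row 4: denom=4−1·16/113=436/113; d'=(-60−1·600/113)/(436/113)=-1845/109
back: M4=-1845/109
back: M3=600/113−16/113·-1845/109=840/109
back: M2=1/6−5/16·840/109=-733/327
back: M1=-9/5−1/5·-733/327=-442/327
M: M0=0, M1=-442/327, M2=-733/327, M3=840/109, M4=-1845/109, M5=0
seg 0: a=-1, c=M0/2=0, d=(M1−M0)/(6·3)=-221/2943, b=Δ0−h0·(2M0+M1)/6=875/327
seg 1: a=5, c=M1/2=-221/327, d=(M2−M1)/(6·2)=-97/1308, b=Δ1−h1·(2M1+M2)/6=212/327
seg 2: a=3, c=M2/2=-733/654, d=(M3−M2)/(6·3)=3253/5886, b=Δ2−h2·(2M2+M3)/6=-321/109
seg 3: a=-1, c=M3/2=420/109, d=(M4−M3)/(6·1)=-895/218, b=Δ3−h3·(2M3+M4)/6=1145/218
seg 4: a=4, c=M4/2=-1845/218, d=(M5−M4)/(6·1)=615/218, b=Δ4−h4·(2M4+M5)/6=70/109
t_q=3/4 → seg 0, τ=3/4; S=-1+875/327·τ+0·τ²+-221/2943·τ³=6803/6976

  seg 0: a=-1 b=875/327 c=0 d=-221/2943
  seg 1: a=5 b=212/327 c=-221/327 d=-97/1308
  seg 2: a=3 b=-321/109 c=-733/654 d=3253/5886
  seg 3: a=-1 b=1145/218 c=420/109 d=-895/218
  seg 4: a=4 b=70/109 c=-1845/218 d=615/218
S(3/4) = 6803/6976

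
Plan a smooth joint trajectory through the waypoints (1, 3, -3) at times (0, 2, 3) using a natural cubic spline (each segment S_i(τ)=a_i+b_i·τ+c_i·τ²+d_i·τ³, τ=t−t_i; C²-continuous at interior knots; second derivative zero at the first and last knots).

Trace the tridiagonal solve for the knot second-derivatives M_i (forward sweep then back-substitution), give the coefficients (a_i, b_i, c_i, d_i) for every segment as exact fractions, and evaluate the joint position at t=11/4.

Δ: Δ0=1, Δ1=-6
row 1: diag=6, rhs=-42; c'=1/6, d'=-7
back: M1=-7
M: M0=0, M1=-7, M2=0
seg 0: a=1, c=M0/2=0, d=(M1−M0)/(6·2)=-7/12, b=Δ0−h0·(2M0+M1)/6=10/3
seg 1: a=3, c=M1/2=-7/2, d=(M2−M1)/(6·1)=7/6, b=Δ1−h1·(2M1+M2)/6=-11/3
t_q=11/4 → seg 1, τ=3/4; S=3+-11/3·τ+-7/2·τ²+7/6·τ³=-157/128

  seg 0: a=1 b=10/3 c=0 d=-7/12
  seg 1: a=3 b=-11/3 c=-7/2 d=7/6
S(11/4) = -157/128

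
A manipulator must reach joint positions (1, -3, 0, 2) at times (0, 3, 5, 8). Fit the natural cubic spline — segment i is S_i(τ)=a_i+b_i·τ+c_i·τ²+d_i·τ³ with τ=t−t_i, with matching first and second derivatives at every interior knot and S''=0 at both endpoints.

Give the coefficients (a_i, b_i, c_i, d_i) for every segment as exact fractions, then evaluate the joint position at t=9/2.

Δ: Δ0=-4/3, Δ1=3/2, Δ2=2/3
row 1: diag=10, rhs=17; c'=1/5, d'=17/10
row 2: denom=10−2·1/5=48/5; d'=(-5−2·17/10)/(48/5)=-7/8
back: M2=-7/8
back: M1=17/10−1/5·-7/8=15/8
M: M0=0, M1=15/8, M2=-7/8, M3=0
seg 0: a=1, c=M0/2=0, d=(M1−M0)/(6·3)=5/48, b=Δ0−h0·(2M0+M1)/6=-109/48
seg 1: a=-3, c=M1/2=15/16, d=(M2−M1)/(6·2)=-11/48, b=Δ1−h1·(2M1+M2)/6=13/24
seg 2: a=0, c=M2/2=-7/16, d=(M3−M2)/(6·3)=7/144, b=Δ2−h2·(2M2+M3)/6=37/24
t_q=9/2 → seg 1, τ=3/2; S=-3+13/24·τ+15/16·τ²+-11/48·τ³=-109/128

  seg 0: a=1 b=-109/48 c=0 d=5/48
  seg 1: a=-3 b=13/24 c=15/16 d=-11/48
  seg 2: a=0 b=37/24 c=-7/16 d=7/144
S(9/2) = -109/128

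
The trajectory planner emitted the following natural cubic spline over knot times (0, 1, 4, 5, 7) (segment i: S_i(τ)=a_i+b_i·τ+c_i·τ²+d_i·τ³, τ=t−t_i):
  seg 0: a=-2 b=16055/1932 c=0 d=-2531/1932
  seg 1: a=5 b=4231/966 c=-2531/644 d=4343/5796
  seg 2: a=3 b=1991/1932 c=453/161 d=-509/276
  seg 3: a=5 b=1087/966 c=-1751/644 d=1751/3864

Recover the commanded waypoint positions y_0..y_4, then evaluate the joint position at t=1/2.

y_0 = S_0(0) = a_0 = -2
y_1 = S_1(0) = a_1 = 5
y_2 = S_2(0) = a_2 = 3
y_3 = S_3(0) = a_3 = 5
y_4 = S_3(2) = 0
t_q=1/2 is in segment 0 (τ=1/2); S_0(τ)=10259/5152

y_0=-2 y_1=5 y_2=3 y_3=5 y_4=0
S(1/2) = 10259/5152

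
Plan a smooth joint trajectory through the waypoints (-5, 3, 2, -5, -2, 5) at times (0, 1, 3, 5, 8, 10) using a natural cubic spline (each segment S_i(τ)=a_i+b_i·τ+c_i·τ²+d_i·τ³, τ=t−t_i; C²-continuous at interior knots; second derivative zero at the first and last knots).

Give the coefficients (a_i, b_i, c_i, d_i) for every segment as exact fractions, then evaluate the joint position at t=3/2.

Δ: Δ0=8, Δ1=-1/2, Δ2=-7/2, Δ3=1, Δ4=7/2
row 1: diag=6, rhs=-51; c'=1/3, d'=-17/2
row 2: denom=8−2·1/3=22/3; d'=(-18−2·-17/2)/(22/3)=-3/22
row 3: denom=10−2·3/11=104/11; d'=(27−2·-3/22)/(104/11)=75/26
row 4: denom=10−3·33/104=941/104; d'=(15−3·75/26)/(941/104)=660/941
back: M4=660/941
back: M3=75/26−33/104·660/941=2505/941
back: M2=-3/22−3/11·2505/941=-1623/1882
back: M1=-17/2−1/3·-1623/1882=-7728/941
M: M0=0, M1=-7728/941, M2=-1623/1882, M3=2505/941, M4=660/941, M5=0
seg 0: a=-5, c=M0/2=0, d=(M1−M0)/(6·1)=-1288/941, b=Δ0−h0·(2M0+M1)/6=8816/941
seg 1: a=3, c=M1/2=-3864/941, d=(M2−M1)/(6·2)=4611/7528, b=Δ1−h1·(2M1+M2)/6=4952/941
seg 2: a=2, c=M2/2=-1623/3764, d=(M3−M2)/(6·2)=2211/7528, b=Δ2−h2·(2M2+M3)/6=-7175/1882
seg 3: a=-5, c=M3/2=2505/1882, d=(M4−M3)/(6·3)=-205/1882, b=Δ3−h3·(2M3+M4)/6=-1894/941
seg 4: a=-2, c=M4/2=330/941, d=(M5−M4)/(6·2)=-55/941, b=Δ4−h4·(2M4+M5)/6=5707/1882
t_q=3/2 → seg 1, τ=1/2; S=3+4952/941·τ+-3864/941·τ²+4611/7528·τ³=281923/60224

  seg 0: a=-5 b=8816/941 c=0 d=-1288/941
  seg 1: a=3 b=4952/941 c=-3864/941 d=4611/7528
  seg 2: a=2 b=-7175/1882 c=-1623/3764 d=2211/7528
  seg 3: a=-5 b=-1894/941 c=2505/1882 d=-205/1882
  seg 4: a=-2 b=5707/1882 c=330/941 d=-55/941
S(3/2) = 281923/60224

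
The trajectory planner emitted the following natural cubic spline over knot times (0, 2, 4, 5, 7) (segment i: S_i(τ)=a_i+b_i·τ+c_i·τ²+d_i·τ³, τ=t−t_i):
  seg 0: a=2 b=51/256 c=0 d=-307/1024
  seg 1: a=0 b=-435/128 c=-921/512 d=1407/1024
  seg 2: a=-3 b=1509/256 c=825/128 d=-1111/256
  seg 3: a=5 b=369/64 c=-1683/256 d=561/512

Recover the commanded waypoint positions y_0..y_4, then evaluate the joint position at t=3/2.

y_0=2 y_1=0 y_2=-3 y_3=5 y_4=-1
S(3/2) = 10543/8192

y_0 = S_0(0) = a_0 = 2
y_1 = S_1(0) = a_1 = 0
y_2 = S_2(0) = a_2 = -3
y_3 = S_3(0) = a_3 = 5
y_4 = S_3(2) = -1
t_q=3/2 is in segment 0 (τ=3/2); S_0(τ)=10543/8192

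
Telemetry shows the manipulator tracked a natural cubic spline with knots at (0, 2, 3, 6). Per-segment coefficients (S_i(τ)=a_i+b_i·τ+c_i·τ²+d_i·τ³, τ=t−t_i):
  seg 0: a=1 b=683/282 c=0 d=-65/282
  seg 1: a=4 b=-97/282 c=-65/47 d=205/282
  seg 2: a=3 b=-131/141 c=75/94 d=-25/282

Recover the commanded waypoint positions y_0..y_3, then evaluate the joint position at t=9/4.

y_0 = S_0(0) = a_0 = 1
y_1 = S_1(0) = a_1 = 4
y_2 = S_2(0) = a_2 = 3
y_3 = S_2(3) = 5
t_q=9/4 is in segment 1 (τ=1/4); S_1(τ)=23095/6016

y_0=1 y_1=4 y_2=3 y_3=5
S(9/4) = 23095/6016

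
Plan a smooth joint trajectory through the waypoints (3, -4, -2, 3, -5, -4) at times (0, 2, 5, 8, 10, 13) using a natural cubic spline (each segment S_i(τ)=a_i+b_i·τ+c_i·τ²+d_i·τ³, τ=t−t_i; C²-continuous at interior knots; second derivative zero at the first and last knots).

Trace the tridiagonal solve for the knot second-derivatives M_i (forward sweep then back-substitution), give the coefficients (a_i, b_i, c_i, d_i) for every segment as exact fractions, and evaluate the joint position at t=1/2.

  seg 0: a=3 b=-3437/813 c=0 d=1183/6504
  seg 1: a=-4 b=-3325/1626 c=1183/1084 d=-1829/29268
  seg 2: a=-2 b=9157/3252 c=430/813 d=-8897/29268
  seg 3: a=3 b=-3607/1626 c=-7177/3252 d=535/813
  seg 4: a=-5 b=-1707/542 c=5663/3252 d=-5663/29268
S(1/2) = 15765/17344

Δ: Δ0=-7/2, Δ1=2/3, Δ2=5/3, Δ3=-4, Δ4=1/3
row 1: diag=10, rhs=25; c'=3/10, d'=5/2
row 2: denom=12−3·3/10=111/10; d'=(6−3·5/2)/(111/10)=-5/37
row 3: denom=10−3·10/37=340/37; d'=(-34−3·-5/37)/(340/37)=-1243/340
row 4: denom=10−2·37/170=813/85; d'=(26−2·-1243/340)/(813/85)=5663/1626
back: M4=5663/1626
back: M3=-1243/340−37/170·5663/1626=-7177/1626
back: M2=-5/37−10/37·-7177/1626=860/813
back: M1=5/2−3/10·860/813=1183/542
M: M0=0, M1=1183/542, M2=860/813, M3=-7177/1626, M4=5663/1626, M5=0
seg 0: a=3, c=M0/2=0, d=(M1−M0)/(6·2)=1183/6504, b=Δ0−h0·(2M0+M1)/6=-3437/813
seg 1: a=-4, c=M1/2=1183/1084, d=(M2−M1)/(6·3)=-1829/29268, b=Δ1−h1·(2M1+M2)/6=-3325/1626
seg 2: a=-2, c=M2/2=430/813, d=(M3−M2)/(6·3)=-8897/29268, b=Δ2−h2·(2M2+M3)/6=9157/3252
seg 3: a=3, c=M3/2=-7177/3252, d=(M4−M3)/(6·2)=535/813, b=Δ3−h3·(2M3+M4)/6=-3607/1626
seg 4: a=-5, c=M4/2=5663/3252, d=(M5−M4)/(6·3)=-5663/29268, b=Δ4−h4·(2M4+M5)/6=-1707/542
t_q=1/2 → seg 0, τ=1/2; S=3+-3437/813·τ+0·τ²+1183/6504·τ³=15765/17344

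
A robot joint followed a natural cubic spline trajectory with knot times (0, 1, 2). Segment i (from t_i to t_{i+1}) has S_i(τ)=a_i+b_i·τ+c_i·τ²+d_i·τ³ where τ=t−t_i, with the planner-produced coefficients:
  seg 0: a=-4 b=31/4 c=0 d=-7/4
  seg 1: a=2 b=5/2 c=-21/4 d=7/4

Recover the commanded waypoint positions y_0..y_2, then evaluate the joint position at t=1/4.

y_0=-4 y_1=2 y_2=1
S(1/4) = -535/256

y_0 = S_0(0) = a_0 = -4
y_1 = S_1(0) = a_1 = 2
y_2 = S_1(1) = 1
t_q=1/4 is in segment 0 (τ=1/4); S_0(τ)=-535/256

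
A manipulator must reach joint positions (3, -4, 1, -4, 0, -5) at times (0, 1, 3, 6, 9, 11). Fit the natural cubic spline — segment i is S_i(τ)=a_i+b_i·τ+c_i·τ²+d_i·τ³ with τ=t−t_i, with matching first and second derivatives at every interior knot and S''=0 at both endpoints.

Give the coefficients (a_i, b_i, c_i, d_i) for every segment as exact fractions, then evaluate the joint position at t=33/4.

Δ: Δ0=-7, Δ1=5/2, Δ2=-5/3, Δ3=4/3, Δ4=-5/2
row 1: diag=6, rhs=57; c'=1/3, d'=19/2
row 2: denom=10−2·1/3=28/3; d'=(-25−2·19/2)/(28/3)=-33/7
row 3: denom=12−3·9/28=309/28; d'=(18−3·-33/7)/(309/28)=300/103
row 4: denom=10−3·28/103=946/103; d'=(-23−3·300/103)/(946/103)=-3269/946
back: M4=-3269/946
back: M3=300/103−28/103·-3269/946=1822/473
back: M2=-33/7−9/28·1822/473=-5631/946
back: M1=19/2−1/3·-5631/946=5432/473
M: M0=0, M1=5432/473, M2=-5631/946, M3=1822/473, M4=-3269/946, M5=0
seg 0: a=3, c=M0/2=0, d=(M1−M0)/(6·1)=2716/1419, b=Δ0−h0·(2M0+M1)/6=-12649/1419
seg 1: a=-4, c=M1/2=2716/473, d=(M2−M1)/(6·2)=-16495/11352, b=Δ1−h1·(2M1+M2)/6=-4501/1419
seg 2: a=1, c=M2/2=-5631/1892, d=(M3−M2)/(6·3)=9275/17028, b=Δ2−h2·(2M2+M3)/6=6697/2838
seg 3: a=-4, c=M3/2=911/473, d=(M4−M3)/(6·3)=-6913/17028, b=Δ3−h3·(2M3+M4)/6=-4489/5676
seg 4: a=0, c=M4/2=-3269/1892, d=(M5−M4)/(6·2)=3269/11352, b=Δ4−h4·(2M4+M5)/6=-557/2838
t_q=33/4 → seg 3, τ=9/4; S=-4+-4489/5676·τ+911/473·τ²+-6913/17028·τ³=-79121/121088

  seg 0: a=3 b=-12649/1419 c=0 d=2716/1419
  seg 1: a=-4 b=-4501/1419 c=2716/473 d=-16495/11352
  seg 2: a=1 b=6697/2838 c=-5631/1892 d=9275/17028
  seg 3: a=-4 b=-4489/5676 c=911/473 d=-6913/17028
  seg 4: a=0 b=-557/2838 c=-3269/1892 d=3269/11352
S(33/4) = -79121/121088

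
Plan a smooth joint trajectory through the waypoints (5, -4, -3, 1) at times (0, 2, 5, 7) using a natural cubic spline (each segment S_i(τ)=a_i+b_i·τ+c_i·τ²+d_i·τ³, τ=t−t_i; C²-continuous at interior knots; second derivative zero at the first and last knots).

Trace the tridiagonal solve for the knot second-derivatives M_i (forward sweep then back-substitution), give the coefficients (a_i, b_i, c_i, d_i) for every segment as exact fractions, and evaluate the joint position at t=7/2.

  seg 0: a=5 b=-229/42 c=0 d=5/21
  seg 1: a=-4 b=-109/42 c=10/7 d=-19/126
  seg 2: a=-3 b=40/21 c=1/14 d=-1/84
S(7/2) = -83/16

Δ: Δ0=-9/2, Δ1=1/3, Δ2=2
row 1: diag=10, rhs=29; c'=3/10, d'=29/10
row 2: denom=10−3·3/10=91/10; d'=(10−3·29/10)/(91/10)=1/7
back: M2=1/7
back: M1=29/10−3/10·1/7=20/7
M: M0=0, M1=20/7, M2=1/7, M3=0
seg 0: a=5, c=M0/2=0, d=(M1−M0)/(6·2)=5/21, b=Δ0−h0·(2M0+M1)/6=-229/42
seg 1: a=-4, c=M1/2=10/7, d=(M2−M1)/(6·3)=-19/126, b=Δ1−h1·(2M1+M2)/6=-109/42
seg 2: a=-3, c=M2/2=1/14, d=(M3−M2)/(6·2)=-1/84, b=Δ2−h2·(2M2+M3)/6=40/21
t_q=7/2 → seg 1, τ=3/2; S=-4+-109/42·τ+10/7·τ²+-19/126·τ³=-83/16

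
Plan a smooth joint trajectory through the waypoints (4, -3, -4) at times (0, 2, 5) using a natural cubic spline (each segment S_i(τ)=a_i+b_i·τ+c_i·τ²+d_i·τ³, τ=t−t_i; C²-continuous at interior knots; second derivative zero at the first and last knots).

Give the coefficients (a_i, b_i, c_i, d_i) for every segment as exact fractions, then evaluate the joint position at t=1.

  seg 0: a=4 b=-62/15 c=0 d=19/120
  seg 1: a=-3 b=-67/30 c=19/20 d=-19/180
S(1) = 1/40

Δ: Δ0=-7/2, Δ1=-1/3
row 1: diag=10, rhs=19; c'=3/10, d'=19/10
back: M1=19/10
M: M0=0, M1=19/10, M2=0
seg 0: a=4, c=M0/2=0, d=(M1−M0)/(6·2)=19/120, b=Δ0−h0·(2M0+M1)/6=-62/15
seg 1: a=-3, c=M1/2=19/20, d=(M2−M1)/(6·3)=-19/180, b=Δ1−h1·(2M1+M2)/6=-67/30
t_q=1 → seg 0, τ=1; S=4+-62/15·τ+0·τ²+19/120·τ³=1/40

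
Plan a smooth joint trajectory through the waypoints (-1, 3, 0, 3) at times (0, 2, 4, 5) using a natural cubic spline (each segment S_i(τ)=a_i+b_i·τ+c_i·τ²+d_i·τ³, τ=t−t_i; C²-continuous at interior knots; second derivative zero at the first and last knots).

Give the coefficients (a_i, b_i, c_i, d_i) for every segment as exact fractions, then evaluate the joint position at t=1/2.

  seg 0: a=-1 b=37/11 c=0 d=-15/44
  seg 1: a=3 b=-8/11 c=-45/22 d=73/88
  seg 2: a=0 b=23/22 c=129/44 d=-43/44
S(1/2) = 225/352

Δ: Δ0=2, Δ1=-3/2, Δ2=3
row 1: diag=8, rhs=-21; c'=1/4, d'=-21/8
row 2: denom=6−2·1/4=11/2; d'=(27−2·-21/8)/(11/2)=129/22
back: M2=129/22
back: M1=-21/8−1/4·129/22=-45/11
M: M0=0, M1=-45/11, M2=129/22, M3=0
seg 0: a=-1, c=M0/2=0, d=(M1−M0)/(6·2)=-15/44, b=Δ0−h0·(2M0+M1)/6=37/11
seg 1: a=3, c=M1/2=-45/22, d=(M2−M1)/(6·2)=73/88, b=Δ1−h1·(2M1+M2)/6=-8/11
seg 2: a=0, c=M2/2=129/44, d=(M3−M2)/(6·1)=-43/44, b=Δ2−h2·(2M2+M3)/6=23/22
t_q=1/2 → seg 0, τ=1/2; S=-1+37/11·τ+0·τ²+-15/44·τ³=225/352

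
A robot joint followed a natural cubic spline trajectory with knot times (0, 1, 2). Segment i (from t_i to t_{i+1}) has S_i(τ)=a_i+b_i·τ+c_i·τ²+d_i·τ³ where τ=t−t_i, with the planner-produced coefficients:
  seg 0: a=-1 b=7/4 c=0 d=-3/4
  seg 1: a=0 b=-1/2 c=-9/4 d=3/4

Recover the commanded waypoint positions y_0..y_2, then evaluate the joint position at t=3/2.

y_0 = S_0(0) = a_0 = -1
y_1 = S_1(0) = a_1 = 0
y_2 = S_1(1) = -2
t_q=3/2 is in segment 1 (τ=1/2); S_1(τ)=-23/32

y_0=-1 y_1=0 y_2=-2
S(3/2) = -23/32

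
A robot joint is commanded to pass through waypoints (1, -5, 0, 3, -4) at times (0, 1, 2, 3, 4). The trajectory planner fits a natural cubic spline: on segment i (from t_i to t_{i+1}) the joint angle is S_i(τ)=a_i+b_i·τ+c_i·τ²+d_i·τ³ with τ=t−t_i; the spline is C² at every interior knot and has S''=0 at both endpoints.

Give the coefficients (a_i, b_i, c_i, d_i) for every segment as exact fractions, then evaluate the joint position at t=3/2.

Δ: Δ0=-6, Δ1=5, Δ2=3, Δ3=-7
row 1: diag=4, rhs=66; c'=1/4, d'=33/2
row 2: denom=4−1·1/4=15/4; d'=(-12−1·33/2)/(15/4)=-38/5
row 3: denom=4−1·4/15=56/15; d'=(-60−1·-38/5)/(56/15)=-393/28
back: M3=-393/28
back: M2=-38/5−4/15·-393/28=-27/7
back: M1=33/2−1/4·-27/7=489/28
M: M0=0, M1=489/28, M2=-27/7, M3=-393/28, M4=0
seg 0: a=1, c=M0/2=0, d=(M1−M0)/(6·1)=163/56, b=Δ0−h0·(2M0+M1)/6=-499/56
seg 1: a=-5, c=M1/2=489/56, d=(M2−M1)/(6·1)=-199/56, b=Δ1−h1·(2M1+M2)/6=-5/28
seg 2: a=0, c=M2/2=-27/14, d=(M3−M2)/(6·1)=-95/56, b=Δ2−h2·(2M2+M3)/6=53/8
seg 3: a=3, c=M3/2=-393/56, d=(M4−M3)/(6·1)=131/56, b=Δ3−h3·(2M3+M4)/6=-65/28
t_q=3/2 → seg 1, τ=1/2; S=-5+-5/28·τ+489/56·τ²+-199/56·τ³=-1501/448

  seg 0: a=1 b=-499/56 c=0 d=163/56
  seg 1: a=-5 b=-5/28 c=489/56 d=-199/56
  seg 2: a=0 b=53/8 c=-27/14 d=-95/56
  seg 3: a=3 b=-65/28 c=-393/56 d=131/56
S(3/2) = -1501/448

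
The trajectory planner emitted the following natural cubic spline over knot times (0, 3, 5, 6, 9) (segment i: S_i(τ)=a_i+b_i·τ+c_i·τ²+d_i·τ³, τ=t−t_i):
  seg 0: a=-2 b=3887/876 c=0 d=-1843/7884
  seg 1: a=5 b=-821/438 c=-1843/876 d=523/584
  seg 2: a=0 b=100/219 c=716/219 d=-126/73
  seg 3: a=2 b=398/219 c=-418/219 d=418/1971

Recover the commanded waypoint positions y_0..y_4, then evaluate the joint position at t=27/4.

y_0=-2 y_1=5 y_2=0 y_3=2 y_4=-4
S(27/4) = 5557/2336

y_0 = S_0(0) = a_0 = -2
y_1 = S_1(0) = a_1 = 5
y_2 = S_2(0) = a_2 = 0
y_3 = S_3(0) = a_3 = 2
y_4 = S_3(3) = -4
t_q=27/4 is in segment 3 (τ=3/4); S_3(τ)=5557/2336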